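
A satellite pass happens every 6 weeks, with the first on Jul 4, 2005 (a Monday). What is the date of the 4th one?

The 4th occurrence is 3 intervals after the first: 3 × 42 = 126 days after Jul 4, 2005.
Jul has 31 days — 27 days to the end of Jul leaves 99.
Aug has 31 days (68 left).
Sep has 30 days (38 left).
Oct has 31 days (7 left).
7 days into Nov → Nov 7, 2005.

Nov 7, 2005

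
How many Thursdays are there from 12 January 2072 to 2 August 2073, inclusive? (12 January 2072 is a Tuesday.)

81

12 January 2072 is a Tuesday; the first Thursday on or after it is 14 January 2072 (2 days later).
From 14 January 2072 to 2 August 2073: 352 + 214 = 566 days (rest of 2072, to 2 August 2073 in 2073).
566 ÷ 7 = 80 full weeks with remainder 6, so 80 more Thursdays after the first → 81.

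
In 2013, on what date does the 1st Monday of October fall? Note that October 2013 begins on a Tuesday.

October 2013 begins on a Tuesday, so the first Monday is October 7 (6 days later).

October 7, 2013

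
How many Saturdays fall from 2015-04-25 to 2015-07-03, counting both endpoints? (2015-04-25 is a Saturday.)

10

2015-04-25 is a Saturday; the first Saturday on or after it is 2015-04-25.
From 2015-04-25 to 2015-07-03: 5 + 31 + 30 + 3 = 69 days (rest of April, May, June, July).
69 ÷ 7 = 9 full weeks with remainder 6, so 9 more Saturdays after the first → 10.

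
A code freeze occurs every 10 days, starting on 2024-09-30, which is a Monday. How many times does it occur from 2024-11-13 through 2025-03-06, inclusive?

Occurrences land 10·i days after 2024-09-30 for i = 0, 1, 2, …
2024-11-13 is 44 days after the start; 44 ÷ 10 = 4 remainder 4; since the remainder is 4, round up to i = 5. First occurrence in the window: #6 on 2024-11-19 (5×10 = 50 days in).
2025-03-06 is 157 days after the start; 157 ÷ 10 = 15 remainder 7. Last occurrence in the window: #16 on 2025-02-27.
Occurrences #6 through #16: 11 in total.

11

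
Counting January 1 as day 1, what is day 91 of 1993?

January has 31 days (91 − 31 = 60 remain).
February has 28 days (60 − 28 = 32 remain).
March has 31 days (32 − 31 = 1 remain).
1 into April → April 1.

1993-04-01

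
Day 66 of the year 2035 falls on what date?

Jan has 31 days (66 − 31 = 35 remain).
Feb has 28 days (35 − 28 = 7 remain).
7 into Mar → Mar 7.

Mar 7, 2035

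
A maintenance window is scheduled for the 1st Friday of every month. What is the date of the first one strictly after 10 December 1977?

December 1977 starts on a Thursday, so its 1st Friday is 2 December 1977 (1 day in).
That is not after 10 December 1977, so look at January 1978.
January 1978 starts on a Sunday, so its 1st Friday is 6 January 1978 (5 days in).

6 January 1978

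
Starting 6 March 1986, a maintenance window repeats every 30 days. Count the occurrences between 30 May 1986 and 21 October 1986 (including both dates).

Occurrences land 30·i days after 6 March 1986 for i = 0, 1, 2, …
30 May 1986 is 85 days after the start; 85 ÷ 30 = 2 remainder 25; since the remainder is 25, round up to i = 3. First occurrence in the window: #4 on 4 June 1986 (3×30 = 90 days in).
21 October 1986 is 229 days after the start; 229 ÷ 30 = 7 remainder 19. Last occurrence in the window: #8 on 2 October 1986.
Occurrences #4 through #8: 5 in total.

5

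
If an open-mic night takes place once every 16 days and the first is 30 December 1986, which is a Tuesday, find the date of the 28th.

The 28th occurrence is 27 intervals after the first: 27 × 16 = 432 days after 30 December 1986.
December has 31 days — 1 day to the end of December leaves 431.
1987 has 365 days (66 left).
January has 31 days (35 left).
February has 29 days (6 left).
6 days into March → 6 March 1988.

6 March 1988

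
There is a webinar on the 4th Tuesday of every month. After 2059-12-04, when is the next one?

December 2059 starts on a Monday; its first Tuesday is the 2nd, so the 4th Tuesday is the 23rd — 2059-12-23.
2059-12-23 is after 2059-12-04, so that is the next one.

2059-12-23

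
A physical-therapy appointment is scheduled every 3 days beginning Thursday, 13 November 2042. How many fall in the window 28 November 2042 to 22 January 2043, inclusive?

19

Occurrences land 3·i days after 13 November 2042 for i = 0, 1, 2, …
28 November 2042 is 15 days after the start; 15 ÷ 3 = 5 remainder 0. First occurrence in the window: #6 on 28 November 2042 (5×3 = 15 days in).
22 January 2043 is 70 days after the start; 70 ÷ 3 = 23 remainder 1. Last occurrence in the window: #24 on 21 January 2043.
Occurrences #6 through #24: 19 in total.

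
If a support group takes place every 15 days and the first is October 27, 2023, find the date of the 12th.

The 12th occurrence is 11 intervals after the first: 11 × 15 = 165 days after October 27, 2023.
October has 31 days — 4 days to the end of October leaves 161.
November has 30 days (131 left).
December has 31 days (100 left).
January has 31 days (69 left).
February has 29 days (40 left).
March has 31 days (9 left).
9 days into April → April 9, 2024.

April 9, 2024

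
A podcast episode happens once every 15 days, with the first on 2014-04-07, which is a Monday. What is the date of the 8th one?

2014-07-21

The 8th occurrence is 7 intervals after the first: 7 × 15 = 105 days after 2014-04-07.
April has 30 days — 23 days to the end of April leaves 82.
May has 31 days (51 left).
June has 30 days (21 left).
21 days into July → 2014-07-21.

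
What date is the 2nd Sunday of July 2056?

The first Sunday of July 2056 is July 2.
The 2nd Sunday is 1 weeks later: 2 + 7 = 9.

9 July 2056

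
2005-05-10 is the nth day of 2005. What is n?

130

Days in months before May: 31 + 28 + 31 + 30 = 120.
Plus 10 days into May → day 130.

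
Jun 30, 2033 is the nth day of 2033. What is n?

Days in months before Jun: 31 + 28 + 31 + 30 + 31 = 151.
Plus 30 days into Jun → day 181.

181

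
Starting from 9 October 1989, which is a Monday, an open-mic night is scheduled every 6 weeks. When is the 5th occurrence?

The 5th occurrence is 4 intervals after the first: 4 × 42 = 168 days after 9 October 1989.
October has 31 days — 22 days to the end of October leaves 146.
November has 30 days (116 left).
December has 31 days (85 left).
January has 31 days (54 left).
February has 28 days (26 left).
26 days into March → 26 March 1990.

26 March 1990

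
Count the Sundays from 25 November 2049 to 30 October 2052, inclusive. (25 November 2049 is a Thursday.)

25 November 2049 is a Thursday; the first Sunday on or after it is 28 November 2049 (3 days later).
From 28 November 2049 to 30 October 2052: 33 + 365 + 365 + 304 = 1067 days (rest of 2049, 2050, 2051, to 30 October 2052 in 2052).
1067 ÷ 7 = 152 full weeks with remainder 3, so 152 more Sundays after the first → 153.

153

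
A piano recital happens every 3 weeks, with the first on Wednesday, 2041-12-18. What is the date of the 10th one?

2042-06-25

The 10th occurrence is 9 intervals after the first: 9 × 21 = 189 days after 2041-12-18.
December has 31 days — 13 days to the end of December leaves 176.
January has 31 days (145 left).
February has 28 days (117 left).
March has 31 days (86 left).
April has 30 days (56 left).
May has 31 days (25 left).
25 days into June → 2042-06-25.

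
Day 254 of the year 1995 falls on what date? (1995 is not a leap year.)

1995-09-11

January has 31 days (254 − 31 = 223 remain).
February has 28 days (223 − 28 = 195 remain).
March has 31 days (195 − 31 = 164 remain).
April has 30 days (164 − 30 = 134 remain).
May has 31 days (134 − 31 = 103 remain).
June has 30 days (103 − 30 = 73 remain).
July has 31 days (73 − 31 = 42 remain).
August has 31 days (42 − 31 = 11 remain).
11 into September → September 11.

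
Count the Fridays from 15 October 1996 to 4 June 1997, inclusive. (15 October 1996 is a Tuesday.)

33

15 October 1996 is a Tuesday; the first Friday on or after it is 18 October 1996 (3 days later).
From 18 October 1996 to 4 June 1997: 13 + 30 + 31 + 31 + 28 + 31 + 30 + 31 + 4 = 229 days (rest of October, November, December, January, February, March, April, May, June).
229 ÷ 7 = 32 full weeks with remainder 5, so 32 more Fridays after the first → 33.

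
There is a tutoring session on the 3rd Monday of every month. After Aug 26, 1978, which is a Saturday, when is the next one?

Aug 1978 starts on a Tuesday; its first Monday is the 7th, so the 3rd Monday is the 21st — Aug 21, 1978.
That is not after Aug 26, 1978, so look at Sep 1978.
Sep 1978 starts on a Friday; its first Monday is the 4th, so the 3rd Monday is the 18th — Sep 18, 1978.

Sep 18, 1978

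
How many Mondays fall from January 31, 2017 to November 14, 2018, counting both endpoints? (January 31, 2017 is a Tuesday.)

January 31, 2017 is a Tuesday; the first Monday on or after it is February 6, 2017 (6 days later).
From February 6, 2017 to November 14, 2018: 328 + 318 = 646 days (rest of 2017, to November 14, 2018 in 2018).
646 ÷ 7 = 92 full weeks with remainder 2, so 92 more Mondays after the first → 93.

93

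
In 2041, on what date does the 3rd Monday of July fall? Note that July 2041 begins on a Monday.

2041-07-15

July 2041 begins on a Monday, so the first Monday is July 1.
The 3rd Monday is 2 weeks later: 1 + 14 = 15.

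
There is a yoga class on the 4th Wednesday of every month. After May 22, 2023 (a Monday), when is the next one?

May 2023 starts on a Monday; its first Wednesday is the 3rd, so the 4th Wednesday is the 24th — May 24, 2023.
May 24, 2023 is after May 22, 2023, so that is the next one.

May 24, 2023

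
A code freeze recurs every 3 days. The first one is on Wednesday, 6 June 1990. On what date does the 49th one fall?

28 October 1990

The 49th occurrence is 48 intervals after the first: 48 × 3 = 144 days after 6 June 1990.
June has 30 days — 24 days to the end of June leaves 120.
July has 31 days (89 left).
August has 31 days (58 left).
September has 30 days (28 left).
28 days into October → 28 October 1990.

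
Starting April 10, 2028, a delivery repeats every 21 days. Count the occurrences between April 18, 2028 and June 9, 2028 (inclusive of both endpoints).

2

Occurrences land 21·i days after April 10, 2028 for i = 0, 1, 2, …
April 18, 2028 is 8 days after the start; 8 ÷ 21 = 0 remainder 8; since the remainder is 8, round up to i = 1. First occurrence in the window: #2 on May 1, 2028 (1×21 = 21 days in).
June 9, 2028 is 60 days after the start; 60 ÷ 21 = 2 remainder 18. Last occurrence in the window: #3 on May 22, 2028.
Occurrences #2 through #3: 2 in total.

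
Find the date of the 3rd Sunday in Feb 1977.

Feb 20, 1977

The first Sunday of Feb 1977 is Feb 6.
The 3rd Sunday is 2 weeks later: 6 + 14 = 20.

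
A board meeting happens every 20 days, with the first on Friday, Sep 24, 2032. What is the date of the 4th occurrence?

The 4th occurrence is 3 intervals after the first: 3 × 20 = 60 days after Sep 24, 2032.
Sep has 30 days — 6 days to the end of Sep leaves 54.
Oct has 31 days (23 left).
23 days into Nov → Nov 23, 2032.

Nov 23, 2032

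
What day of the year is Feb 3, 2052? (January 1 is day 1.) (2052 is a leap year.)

Days in months before Feb: 31 = 31.
Plus 3 days into Feb → day 34.

34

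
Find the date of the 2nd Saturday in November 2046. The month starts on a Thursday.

November 2046 begins on a Thursday, so the first Saturday is November 3 (2 days later).
The 2nd Saturday is 1 weeks later: 3 + 7 = 10.

10 November 2046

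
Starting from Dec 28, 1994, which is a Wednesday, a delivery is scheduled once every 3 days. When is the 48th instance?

The 48th occurrence is 47 intervals after the first: 47 × 3 = 141 days after Dec 28, 1994.
Dec has 31 days — 3 days to the end of Dec leaves 138.
Jan has 31 days (107 left).
Feb has 28 days (79 left).
Mar has 31 days (48 left).
Apr has 30 days (18 left).
18 days into May → May 18, 1995.

May 18, 1995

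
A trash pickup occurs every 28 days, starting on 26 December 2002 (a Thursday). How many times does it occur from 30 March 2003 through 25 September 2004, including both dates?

19

Occurrences land 28·i days after 26 December 2002 for i = 0, 1, 2, …
30 March 2003 is 94 days after the start; 94 ÷ 28 = 3 remainder 10; since the remainder is 10, round up to i = 4. First occurrence in the window: #5 on 17 April 2003 (4×28 = 112 days in).
25 September 2004 is 639 days after the start; 639 ÷ 28 = 22 remainder 23. Last occurrence in the window: #23 on 2 September 2004.
Occurrences #5 through #23: 19 in total.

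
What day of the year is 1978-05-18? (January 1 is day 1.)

Days in months before May: 31 + 28 + 31 + 30 = 120.
Plus 18 days into May → day 138.

138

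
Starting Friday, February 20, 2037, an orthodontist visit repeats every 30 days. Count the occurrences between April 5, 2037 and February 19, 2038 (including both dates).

11

Occurrences land 30·i days after February 20, 2037 for i = 0, 1, 2, …
April 5, 2037 is 44 days after the start; 44 ÷ 30 = 1 remainder 14; since the remainder is 14, round up to i = 2. First occurrence in the window: #3 on April 21, 2037 (2×30 = 60 days in).
February 19, 2038 is 364 days after the start; 364 ÷ 30 = 12 remainder 4. Last occurrence in the window: #13 on February 15, 2038.
Occurrences #3 through #13: 11 in total.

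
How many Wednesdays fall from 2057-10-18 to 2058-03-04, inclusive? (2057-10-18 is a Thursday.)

2057-10-18 is a Thursday; the first Wednesday on or after it is 2057-10-24 (6 days later).
From 2057-10-24 to 2058-03-04: 7 + 30 + 31 + 31 + 28 + 4 = 131 days (rest of October, November, December, January, February, March).
131 ÷ 7 = 18 full weeks with remainder 5, so 18 more Wednesdays after the first → 19.

19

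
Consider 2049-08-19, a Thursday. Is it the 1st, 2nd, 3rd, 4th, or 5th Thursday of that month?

Day 19 falls in week ⌈19/7⌉ of the month.
Days 1–7 hold the 1st Thursday, 8–14 the 2nd, 15–21 the 3rd, 22–28 the 4th, 29–31 the 5th.
19 is in the range for the 3rd.

3rd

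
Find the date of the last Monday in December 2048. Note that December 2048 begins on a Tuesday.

December 28, 2048

December 2048 begins on a Tuesday, so the first Monday is December 7 (6 days later).
December 2048 has 31 days. Adding weeks: 7, 14, 21, 28 — the last one ≤ 31 is the 28th.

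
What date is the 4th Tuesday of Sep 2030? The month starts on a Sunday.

Sep 2030 begins on a Sunday, so the first Tuesday is Sep 3 (2 days later).
The 4th Tuesday is 3 weeks later: 3 + 21 = 24.

Sep 24, 2030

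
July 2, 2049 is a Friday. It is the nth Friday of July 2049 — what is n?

Day 2 falls in week ⌈2/7⌉ of the month.
Days 1–7 hold the 1st Friday, 8–14 the 2nd, 15–21 the 3rd, 22–28 the 4th, 29–31 the 5th.
2 is in the range for the 1st.

1st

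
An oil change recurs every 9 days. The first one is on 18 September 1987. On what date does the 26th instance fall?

The 26th occurrence is 25 intervals after the first: 25 × 9 = 225 days after 18 September 1987.
September has 30 days — 12 days to the end of September leaves 213.
October has 31 days (182 left).
November has 30 days (152 left).
December has 31 days (121 left).
January has 31 days (90 left).
February has 29 days (61 left).
March has 31 days (30 left).
30 days into April → 30 April 1988.

30 April 1988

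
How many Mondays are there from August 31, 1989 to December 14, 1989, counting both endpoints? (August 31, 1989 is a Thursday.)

15

August 31, 1989 is a Thursday; the first Monday on or after it is September 4, 1989 (4 days later).
From September 4, 1989 to December 14, 1989: 26 + 31 + 30 + 14 = 101 days (rest of September, October, November, December).
101 ÷ 7 = 14 full weeks with remainder 3, so 14 more Mondays after the first → 15.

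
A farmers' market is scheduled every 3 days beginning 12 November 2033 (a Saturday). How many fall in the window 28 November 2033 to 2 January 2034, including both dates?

12

Occurrences land 3·i days after 12 November 2033 for i = 0, 1, 2, …
28 November 2033 is 16 days after the start; 16 ÷ 3 = 5 remainder 1; since the remainder is 1, round up to i = 6. First occurrence in the window: #7 on 30 November 2033 (6×3 = 18 days in).
2 January 2034 is 51 days after the start; 51 ÷ 3 = 17 remainder 0. Last occurrence in the window: #18 on 2 January 2034.
Occurrences #7 through #18: 12 in total.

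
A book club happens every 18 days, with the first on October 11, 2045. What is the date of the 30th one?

The 30th occurrence is 29 intervals after the first: 29 × 18 = 522 days after October 11, 2045.
October has 31 days — 20 days to the end of October leaves 502.
From end of October to end of 2045 is 61 days (441 left).
2046 has 365 days (76 left).
January has 31 days (45 left).
February has 28 days (17 left).
17 days into March → March 17, 2047.

March 17, 2047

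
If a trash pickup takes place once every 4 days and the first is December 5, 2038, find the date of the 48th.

June 11, 2039

The 48th occurrence is 47 intervals after the first: 47 × 4 = 188 days after December 5, 2038.
December has 31 days — 26 days to the end of December leaves 162.
January has 31 days (131 left).
February has 28 days (103 left).
March has 31 days (72 left).
April has 30 days (42 left).
May has 31 days (11 left).
11 days into June → June 11, 2039.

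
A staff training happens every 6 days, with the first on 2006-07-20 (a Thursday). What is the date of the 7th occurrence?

2006-08-25

The 7th occurrence is 6 intervals after the first: 6 × 6 = 36 days after 2006-07-20.
July has 31 days — 11 days to the end of July leaves 25.
25 days into August → 2006-08-25.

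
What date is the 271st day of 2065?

January has 31 days (271 − 31 = 240 remain).
February has 28 days (240 − 28 = 212 remain).
March has 31 days (212 − 31 = 181 remain).
April has 30 days (181 − 30 = 151 remain).
May has 31 days (151 − 31 = 120 remain).
June has 30 days (120 − 30 = 90 remain).
July has 31 days (90 − 31 = 59 remain).
August has 31 days (59 − 31 = 28 remain).
28 into September → September 28.

2065-09-28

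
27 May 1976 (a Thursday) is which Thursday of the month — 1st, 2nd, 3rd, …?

Day 27 falls in week ⌈27/7⌉ of the month.
Days 1–7 hold the 1st Thursday, 8–14 the 2nd, 15–21 the 3rd, 22–28 the 4th, 29–31 the 5th.
27 is in the range for the 4th.

4th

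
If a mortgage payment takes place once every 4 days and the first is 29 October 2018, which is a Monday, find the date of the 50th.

The 50th occurrence is 49 intervals after the first: 49 × 4 = 196 days after 29 October 2018.
October has 31 days — 2 days to the end of October leaves 194.
November has 30 days (164 left).
December has 31 days (133 left).
January has 31 days (102 left).
February has 28 days (74 left).
March has 31 days (43 left).
April has 30 days (13 left).
13 days into May → 13 May 2019.

13 May 2019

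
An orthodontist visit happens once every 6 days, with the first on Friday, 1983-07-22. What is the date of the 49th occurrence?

The 49th occurrence is 48 intervals after the first: 48 × 6 = 288 days after 1983-07-22.
July has 31 days — 9 days to the end of July leaves 279.
August has 31 days (248 left).
September has 30 days (218 left).
October has 31 days (187 left).
November has 30 days (157 left).
December has 31 days (126 left).
January has 31 days (95 left).
February has 29 days (66 left).
March has 31 days (35 left).
April has 30 days (5 left).
5 days into May → 1984-05-05.

1984-05-05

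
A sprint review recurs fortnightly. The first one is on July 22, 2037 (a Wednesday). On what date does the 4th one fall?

The 4th occurrence is 3 intervals after the first: 3 × 14 = 42 days after July 22, 2037.
July has 31 days — 9 days to the end of July leaves 33.
August has 31 days (2 left).
2 days into September → September 2, 2037.

September 2, 2037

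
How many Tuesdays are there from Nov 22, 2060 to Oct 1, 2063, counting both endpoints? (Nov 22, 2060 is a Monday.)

Nov 22, 2060 is a Monday; the first Tuesday on or after it is Nov 23, 2060 (1 day later).
From Nov 23, 2060 to Oct 1, 2063: 38 + 365 + 365 + 274 = 1042 days (rest of 2060, 2061, 2062, to Oct 1, 2063 in 2063).
1042 ÷ 7 = 148 full weeks with remainder 6, so 148 more Tuesdays after the first → 149.

149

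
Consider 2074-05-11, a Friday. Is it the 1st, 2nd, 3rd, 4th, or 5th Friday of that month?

2nd

Day 11 falls in week ⌈11/7⌉ of the month.
Days 1–7 hold the 1st Friday, 8–14 the 2nd, 15–21 the 3rd, 22–28 the 4th, 29–31 the 5th.
11 is in the range for the 2nd.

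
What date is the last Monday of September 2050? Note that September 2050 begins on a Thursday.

2050-09-26

September 2050 begins on a Thursday, so the first Monday is September 5 (4 days later).
September 2050 has 30 days. Adding weeks: 5, 12, 19, 26 — the last one ≤ 30 is the 26th.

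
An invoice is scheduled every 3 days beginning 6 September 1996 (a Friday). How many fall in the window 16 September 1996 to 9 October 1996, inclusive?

8

Occurrences land 3·i days after 6 September 1996 for i = 0, 1, 2, …
16 September 1996 is 10 days after the start; 10 ÷ 3 = 3 remainder 1; since the remainder is 1, round up to i = 4. First occurrence in the window: #5 on 18 September 1996 (4×3 = 12 days in).
9 October 1996 is 33 days after the start; 33 ÷ 3 = 11 remainder 0. Last occurrence in the window: #12 on 9 October 1996.
Occurrences #5 through #12: 8 in total.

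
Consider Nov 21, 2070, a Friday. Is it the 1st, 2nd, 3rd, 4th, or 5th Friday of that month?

Day 21 falls in week ⌈21/7⌉ of the month.
Days 1–7 hold the 1st Friday, 8–14 the 2nd, 15–21 the 3rd, 22–28 the 4th, 29–31 the 5th.
21 is in the range for the 3rd.

3rd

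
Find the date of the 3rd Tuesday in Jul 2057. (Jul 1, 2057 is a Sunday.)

Jul 2057 begins on a Sunday, so the first Tuesday is Jul 3 (2 days later).
The 3rd Tuesday is 2 weeks later: 3 + 14 = 17.

Jul 17, 2057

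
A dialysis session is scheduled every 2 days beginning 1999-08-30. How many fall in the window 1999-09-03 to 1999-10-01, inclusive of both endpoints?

15

Occurrences land 2·i days after 1999-08-30 for i = 0, 1, 2, …
1999-09-03 is 4 days after the start; 4 ÷ 2 = 2 remainder 0. First occurrence in the window: #3 on 1999-09-03 (2×2 = 4 days in).
1999-10-01 is 32 days after the start; 32 ÷ 2 = 16 remainder 0. Last occurrence in the window: #17 on 1999-10-01.
Occurrences #3 through #17: 15 in total.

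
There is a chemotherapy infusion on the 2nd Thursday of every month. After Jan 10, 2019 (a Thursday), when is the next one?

Feb 14, 2019

Jan 2019 starts on a Tuesday; its first Thursday is the 3rd, so the 2nd Thursday is the 10th — Jan 10, 2019.
That is not after Jan 10, 2019, so look at Feb 2019.
Feb 2019 starts on a Friday; its first Thursday is the 7th, so the 2nd Thursday is the 14th — Feb 14, 2019.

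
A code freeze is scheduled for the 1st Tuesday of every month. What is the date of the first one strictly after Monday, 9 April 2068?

1 May 2068

April 2068 starts on a Sunday, so its 1st Tuesday is 3 April 2068 (2 days in).
That is not after 9 April 2068, so look at May 2068.
May 2068 starts on a Tuesday, so its 1st Tuesday is 1 May 2068.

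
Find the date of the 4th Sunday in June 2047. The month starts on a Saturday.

June 2047 begins on a Saturday, so the first Sunday is June 2 (1 day later).
The 4th Sunday is 3 weeks later: 2 + 21 = 23.

23 June 2047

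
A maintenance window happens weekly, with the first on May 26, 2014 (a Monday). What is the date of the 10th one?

The 10th occurrence is 9 intervals after the first: 9 × 7 = 63 days after May 26, 2014.
May has 31 days — 5 days to the end of May leaves 58.
Jun has 30 days (28 left).
28 days into Jul → Jul 28, 2014.

Jul 28, 2014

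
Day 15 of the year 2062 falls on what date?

15 into January → January 15.

15 January 2062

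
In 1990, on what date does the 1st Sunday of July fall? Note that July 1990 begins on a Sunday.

1 July 1990

July 1990 begins on a Sunday, so the first Sunday is July 1.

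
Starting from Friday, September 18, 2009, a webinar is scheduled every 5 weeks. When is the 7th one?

The 7th occurrence is 6 intervals after the first: 6 × 35 = 210 days after September 18, 2009.
September has 30 days — 12 days to the end of September leaves 198.
October has 31 days (167 left).
November has 30 days (137 left).
December has 31 days (106 left).
January has 31 days (75 left).
February has 28 days (47 left).
March has 31 days (16 left).
16 days into April → April 16, 2010.

April 16, 2010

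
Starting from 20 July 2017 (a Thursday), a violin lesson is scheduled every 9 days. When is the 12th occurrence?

The 12th occurrence is 11 intervals after the first: 11 × 9 = 99 days after 20 July 2017.
July has 31 days — 11 days to the end of July leaves 88.
August has 31 days (57 left).
September has 30 days (27 left).
27 days into October → 27 October 2017.

27 October 2017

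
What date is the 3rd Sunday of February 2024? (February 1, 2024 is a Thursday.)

February 2024 begins on a Thursday, so the first Sunday is February 4 (3 days later).
The 3rd Sunday is 2 weeks later: 4 + 14 = 18.

18 February 2024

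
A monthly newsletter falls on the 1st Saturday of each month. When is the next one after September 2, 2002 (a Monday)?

September 2002 starts on a Sunday, so its 1st Saturday is September 7, 2002 (6 days in).
September 7, 2002 is after September 2, 2002, so that is the next one.

September 7, 2002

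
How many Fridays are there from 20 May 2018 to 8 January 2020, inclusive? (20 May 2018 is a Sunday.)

85

20 May 2018 is a Sunday; the first Friday on or after it is 25 May 2018 (5 days later).
From 25 May 2018 to 8 January 2020: 220 + 365 + 8 = 593 days (rest of 2018, 2019, to 8 January 2020 in 2020).
593 ÷ 7 = 84 full weeks with remainder 5, so 84 more Fridays after the first → 85.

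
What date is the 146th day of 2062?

Jan has 31 days (146 − 31 = 115 remain).
Feb has 28 days (115 − 28 = 87 remain).
Mar has 31 days (87 − 31 = 56 remain).
Apr has 30 days (56 − 30 = 26 remain).
26 into May → May 26.

May 26, 2062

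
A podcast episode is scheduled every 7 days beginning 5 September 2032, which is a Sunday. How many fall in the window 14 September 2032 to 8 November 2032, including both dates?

8

Occurrences land 7·i days after 5 September 2032 for i = 0, 1, 2, …
14 September 2032 is 9 days after the start; 9 ÷ 7 = 1 remainder 2; since the remainder is 2, round up to i = 2. First occurrence in the window: #3 on 19 September 2032 (2×7 = 14 days in).
8 November 2032 is 64 days after the start; 64 ÷ 7 = 9 remainder 1. Last occurrence in the window: #10 on 7 November 2032.
Occurrences #3 through #10: 8 in total.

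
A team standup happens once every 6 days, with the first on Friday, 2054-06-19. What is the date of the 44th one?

2055-03-04

The 44th occurrence is 43 intervals after the first: 43 × 6 = 258 days after 2054-06-19.
June has 30 days — 11 days to the end of June leaves 247.
July has 31 days (216 left).
August has 31 days (185 left).
September has 30 days (155 left).
October has 31 days (124 left).
November has 30 days (94 left).
December has 31 days (63 left).
January has 31 days (32 left).
February has 28 days (4 left).
4 days into March → 2055-03-04.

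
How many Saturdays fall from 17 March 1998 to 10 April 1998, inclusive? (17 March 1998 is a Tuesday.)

3

17 March 1998 is a Tuesday; the first Saturday on or after it is 21 March 1998 (4 days later).
From 21 March 1998 to 10 April 1998: 10 + 10 = 20 days (rest of March, April).
20 ÷ 7 = 2 full weeks with remainder 6, so 2 more Saturdays after the first → 3.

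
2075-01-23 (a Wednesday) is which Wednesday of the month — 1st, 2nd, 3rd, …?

4th

Day 23 falls in week ⌈23/7⌉ of the month.
Days 1–7 hold the 1st Wednesday, 8–14 the 2nd, 15–21 the 3rd, 22–28 the 4th, 29–31 the 5th.
23 is in the range for the 4th.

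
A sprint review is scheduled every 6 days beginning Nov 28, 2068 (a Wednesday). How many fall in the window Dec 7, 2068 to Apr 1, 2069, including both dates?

19

Occurrences land 6·i days after Nov 28, 2068 for i = 0, 1, 2, …
Dec 7, 2068 is 9 days after the start; 9 ÷ 6 = 1 remainder 3; since the remainder is 3, round up to i = 2. First occurrence in the window: #3 on Dec 10, 2068 (2×6 = 12 days in).
Apr 1, 2069 is 124 days after the start; 124 ÷ 6 = 20 remainder 4. Last occurrence in the window: #21 on Mar 28, 2069.
Occurrences #3 through #21: 19 in total.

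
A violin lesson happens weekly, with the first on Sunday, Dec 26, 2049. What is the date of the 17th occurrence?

Apr 17, 2050

The 17th occurrence is 16 intervals after the first: 16 × 7 = 112 days after Dec 26, 2049.
Dec has 31 days — 5 days to the end of Dec leaves 107.
Jan has 31 days (76 left).
Feb has 28 days (48 left).
Mar has 31 days (17 left).
17 days into Apr → Apr 17, 2050.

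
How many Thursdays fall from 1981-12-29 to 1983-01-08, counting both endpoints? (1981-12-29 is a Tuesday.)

1981-12-29 is a Tuesday; the first Thursday on or after it is 1981-12-31 (2 days later).
From 1981-12-31 to 1983-01-08: 0 + 365 + 8 = 373 days (rest of 1981, 1982, to 1983-01-08 in 1983).
373 ÷ 7 = 53 full weeks with remainder 2, so 53 more Thursdays after the first → 54.

54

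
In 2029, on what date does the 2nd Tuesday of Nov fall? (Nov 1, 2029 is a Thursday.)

Nov 13, 2029

Nov 2029 begins on a Thursday, so the first Tuesday is Nov 6 (5 days later).
The 2nd Tuesday is 1 weeks later: 6 + 7 = 13.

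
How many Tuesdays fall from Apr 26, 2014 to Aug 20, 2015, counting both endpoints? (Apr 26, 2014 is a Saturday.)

Apr 26, 2014 is a Saturday; the first Tuesday on or after it is Apr 29, 2014 (3 days later).
From Apr 29, 2014 to Aug 20, 2015: 246 + 232 = 478 days (rest of 2014, to Aug 20, 2015 in 2015).
478 ÷ 7 = 68 full weeks with remainder 2, so 68 more Tuesdays after the first → 69.

69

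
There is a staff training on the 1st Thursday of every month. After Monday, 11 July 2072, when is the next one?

July 2072 starts on a Friday, so its 1st Thursday is 7 July 2072 (6 days in).
That is not after 11 July 2072, so look at August 2072.
August 2072 starts on a Monday, so its 1st Thursday is 4 August 2072 (3 days in).

4 August 2072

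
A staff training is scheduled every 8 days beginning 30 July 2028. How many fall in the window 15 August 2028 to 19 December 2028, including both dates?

Occurrences land 8·i days after 30 July 2028 for i = 0, 1, 2, …
15 August 2028 is 16 days after the start; 16 ÷ 8 = 2 remainder 0. First occurrence in the window: #3 on 15 August 2028 (2×8 = 16 days in).
19 December 2028 is 142 days after the start; 142 ÷ 8 = 17 remainder 6. Last occurrence in the window: #18 on 13 December 2028.
Occurrences #3 through #18: 16 in total.

16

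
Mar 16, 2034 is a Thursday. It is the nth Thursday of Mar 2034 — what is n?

Day 16 falls in week ⌈16/7⌉ of the month.
Days 1–7 hold the 1st Thursday, 8–14 the 2nd, 15–21 the 3rd, 22–28 the 4th, 29–31 the 5th.
16 is in the range for the 3rd.

3rd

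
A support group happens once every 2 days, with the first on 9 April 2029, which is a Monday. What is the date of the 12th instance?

The 12th occurrence is 11 intervals after the first: 11 × 2 = 22 days after 9 April 2029.
April has 30 days — 21 days to the end of April leaves 1.
1 day into May → 1 May 2029.

1 May 2029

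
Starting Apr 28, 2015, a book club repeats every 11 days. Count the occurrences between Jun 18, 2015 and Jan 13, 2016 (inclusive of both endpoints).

Occurrences land 11·i days after Apr 28, 2015 for i = 0, 1, 2, …
Jun 18, 2015 is 51 days after the start; 51 ÷ 11 = 4 remainder 7; since the remainder is 7, round up to i = 5. First occurrence in the window: #6 on Jun 22, 2015 (5×11 = 55 days in).
Jan 13, 2016 is 260 days after the start; 260 ÷ 11 = 23 remainder 7. Last occurrence in the window: #24 on Jan 6, 2016.
Occurrences #6 through #24: 19 in total.

19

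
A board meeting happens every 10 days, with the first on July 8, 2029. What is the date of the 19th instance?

January 4, 2030

The 19th occurrence is 18 intervals after the first: 18 × 10 = 180 days after July 8, 2029.
July has 31 days — 23 days to the end of July leaves 157.
August has 31 days (126 left).
September has 30 days (96 left).
October has 31 days (65 left).
November has 30 days (35 left).
December has 31 days (4 left).
4 days into January → January 4, 2030.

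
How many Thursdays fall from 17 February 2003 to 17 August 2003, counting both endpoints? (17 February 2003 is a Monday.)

26

17 February 2003 is a Monday; the first Thursday on or after it is 20 February 2003 (3 days later).
From 20 February 2003 to 17 August 2003: 8 + 31 + 30 + 31 + 30 + 31 + 17 = 178 days (rest of February, March, April, May, June, July, August).
178 ÷ 7 = 25 full weeks with remainder 3, so 25 more Thursdays after the first → 26.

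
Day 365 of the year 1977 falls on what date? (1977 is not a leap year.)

1977-12-31

January has 31 days (365 − 31 = 334 remain).
February has 28 days (334 − 28 = 306 remain).
March has 31 days (306 − 31 = 275 remain).
April has 30 days (275 − 30 = 245 remain).
May has 31 days (245 − 31 = 214 remain).
June has 30 days (214 − 30 = 184 remain).
July has 31 days (184 − 31 = 153 remain).
August has 31 days (153 − 31 = 122 remain).
September has 30 days (122 − 30 = 92 remain).
October has 31 days (92 − 31 = 61 remain).
November has 30 days (61 − 30 = 31 remain).
31 into December → December 31.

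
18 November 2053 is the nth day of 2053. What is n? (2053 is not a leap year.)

322

Days in months before November: 31 + 28 + 31 + 30 + 31 + 30 + 31 + 31 + 30 + 31 = 304.
Plus 18 days into November → day 322.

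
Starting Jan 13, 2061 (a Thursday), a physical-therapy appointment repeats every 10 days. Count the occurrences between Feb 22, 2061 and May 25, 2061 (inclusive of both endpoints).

10

Occurrences land 10·i days after Jan 13, 2061 for i = 0, 1, 2, …
Feb 22, 2061 is 40 days after the start; 40 ÷ 10 = 4 remainder 0. First occurrence in the window: #5 on Feb 22, 2061 (4×10 = 40 days in).
May 25, 2061 is 132 days after the start; 132 ÷ 10 = 13 remainder 2. Last occurrence in the window: #14 on May 23, 2061.
Occurrences #5 through #14: 10 in total.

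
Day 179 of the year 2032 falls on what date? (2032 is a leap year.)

Jun 27, 2032

Jan has 31 days (179 − 31 = 148 remain).
Feb has 29 days (148 − 29 = 119 remain).
Mar has 31 days (119 − 31 = 88 remain).
Apr has 30 days (88 − 30 = 58 remain).
May has 31 days (58 − 31 = 27 remain).
27 into Jun → Jun 27.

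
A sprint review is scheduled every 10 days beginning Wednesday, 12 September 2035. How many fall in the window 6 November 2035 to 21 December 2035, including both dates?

5

Occurrences land 10·i days after 12 September 2035 for i = 0, 1, 2, …
6 November 2035 is 55 days after the start; 55 ÷ 10 = 5 remainder 5; since the remainder is 5, round up to i = 6. First occurrence in the window: #7 on 11 November 2035 (6×10 = 60 days in).
21 December 2035 is 100 days after the start; 100 ÷ 10 = 10 remainder 0. Last occurrence in the window: #11 on 21 December 2035.
Occurrences #7 through #11: 5 in total.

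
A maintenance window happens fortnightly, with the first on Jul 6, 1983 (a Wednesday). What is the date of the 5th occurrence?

Aug 31, 1983

The 5th occurrence is 4 intervals after the first: 4 × 14 = 56 days after Jul 6, 1983.
Jul has 31 days — 25 days to the end of Jul leaves 31.
31 days into Aug → Aug 31, 1983.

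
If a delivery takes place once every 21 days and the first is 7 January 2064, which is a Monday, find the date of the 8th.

The 8th occurrence is 7 intervals after the first: 7 × 21 = 147 days after 7 January 2064.
January has 31 days — 24 days to the end of January leaves 123.
February has 29 days (94 left).
March has 31 days (63 left).
April has 30 days (33 left).
May has 31 days (2 left).
2 days into June → 2 June 2064.

2 June 2064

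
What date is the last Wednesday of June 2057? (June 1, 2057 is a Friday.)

June 27, 2057

June 2057 begins on a Friday, so the first Wednesday is June 6 (5 days later).
June 2057 has 30 days. Adding weeks: 6, 13, 20, 27 — the last one ≤ 30 is the 27th.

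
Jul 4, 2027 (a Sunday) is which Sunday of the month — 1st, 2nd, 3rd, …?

Day 4 falls in week ⌈4/7⌉ of the month.
Days 1–7 hold the 1st Sunday, 8–14 the 2nd, 15–21 the 3rd, 22–28 the 4th, 29–31 the 5th.
4 is in the range for the 1st.

1st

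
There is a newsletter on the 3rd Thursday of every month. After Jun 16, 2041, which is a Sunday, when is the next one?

Jun 2041 starts on a Saturday; its first Thursday is the 6th, so the 3rd Thursday is the 20th — Jun 20, 2041.
Jun 20, 2041 is after Jun 16, 2041, so that is the next one.

Jun 20, 2041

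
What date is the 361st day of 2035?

January has 31 days (361 − 31 = 330 remain).
February has 28 days (330 − 28 = 302 remain).
March has 31 days (302 − 31 = 271 remain).
April has 30 days (271 − 30 = 241 remain).
May has 31 days (241 − 31 = 210 remain).
June has 30 days (210 − 30 = 180 remain).
July has 31 days (180 − 31 = 149 remain).
August has 31 days (149 − 31 = 118 remain).
September has 30 days (118 − 30 = 88 remain).
October has 31 days (88 − 31 = 57 remain).
November has 30 days (57 − 30 = 27 remain).
27 into December → December 27.

December 27, 2035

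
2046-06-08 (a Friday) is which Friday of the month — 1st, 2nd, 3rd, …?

2nd

Day 8 falls in week ⌈8/7⌉ of the month.
Days 1–7 hold the 1st Friday, 8–14 the 2nd, 15–21 the 3rd, 22–28 the 4th, 29–31 the 5th.
8 is in the range for the 2nd.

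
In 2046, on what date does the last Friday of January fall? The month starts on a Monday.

January 2046 begins on a Monday, so the first Friday is January 5 (4 days later).
January 2046 has 31 days. Adding weeks: 5, 12, 19, 26 — the last one ≤ 31 is the 26th.

January 26, 2046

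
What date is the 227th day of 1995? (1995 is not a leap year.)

January has 31 days (227 − 31 = 196 remain).
February has 28 days (196 − 28 = 168 remain).
March has 31 days (168 − 31 = 137 remain).
April has 30 days (137 − 30 = 107 remain).
May has 31 days (107 − 31 = 76 remain).
June has 30 days (76 − 30 = 46 remain).
July has 31 days (46 − 31 = 15 remain).
15 into August → August 15.

1995-08-15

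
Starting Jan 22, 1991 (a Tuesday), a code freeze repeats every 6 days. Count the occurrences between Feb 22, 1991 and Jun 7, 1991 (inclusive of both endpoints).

17

Occurrences land 6·i days after Jan 22, 1991 for i = 0, 1, 2, …
Feb 22, 1991 is 31 days after the start; 31 ÷ 6 = 5 remainder 1; since the remainder is 1, round up to i = 6. First occurrence in the window: #7 on Feb 27, 1991 (6×6 = 36 days in).
Jun 7, 1991 is 136 days after the start; 136 ÷ 6 = 22 remainder 4. Last occurrence in the window: #23 on Jun 3, 1991.
Occurrences #7 through #23: 17 in total.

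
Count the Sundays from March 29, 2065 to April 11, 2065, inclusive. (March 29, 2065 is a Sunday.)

March 29, 2065 is a Sunday; the first Sunday on or after it is March 29, 2065.
From March 29, 2065 to April 11, 2065: 2 + 11 = 13 days (rest of March, April).
13 ÷ 7 = 1 full weeks with remainder 6, so 1 more Sundays after the first → 2.

2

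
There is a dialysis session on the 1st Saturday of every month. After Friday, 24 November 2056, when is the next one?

November 2056 starts on a Wednesday, so its 1st Saturday is 4 November 2056 (3 days in).
That is not after 24 November 2056, so look at December 2056.
December 2056 starts on a Friday, so its 1st Saturday is 2 December 2056 (1 day in).

2 December 2056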